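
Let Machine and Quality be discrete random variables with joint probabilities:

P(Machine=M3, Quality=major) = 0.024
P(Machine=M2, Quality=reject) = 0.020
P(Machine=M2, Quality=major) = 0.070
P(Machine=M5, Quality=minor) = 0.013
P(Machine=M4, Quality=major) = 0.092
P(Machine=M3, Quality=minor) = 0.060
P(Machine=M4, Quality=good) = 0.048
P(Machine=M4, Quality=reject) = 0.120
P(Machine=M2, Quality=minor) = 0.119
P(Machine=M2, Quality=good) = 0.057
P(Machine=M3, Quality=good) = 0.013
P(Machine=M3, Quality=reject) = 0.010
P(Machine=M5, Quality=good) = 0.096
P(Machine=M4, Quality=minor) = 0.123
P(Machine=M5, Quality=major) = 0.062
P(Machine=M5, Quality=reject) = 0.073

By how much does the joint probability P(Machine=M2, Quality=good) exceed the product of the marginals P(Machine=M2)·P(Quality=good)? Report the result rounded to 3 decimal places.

0.000

P(Machine=M2) = 0.057 + 0.119 + 0.070 + 0.020 = 0.266.
P(Quality=good) = 0.057 + 0.013 + 0.048 + 0.096 = 0.214.
P(Machine=M2, Quality=good) − P(Machine=M2)P(Quality=good) = 0.057 − 0.266×0.214 = 0.000.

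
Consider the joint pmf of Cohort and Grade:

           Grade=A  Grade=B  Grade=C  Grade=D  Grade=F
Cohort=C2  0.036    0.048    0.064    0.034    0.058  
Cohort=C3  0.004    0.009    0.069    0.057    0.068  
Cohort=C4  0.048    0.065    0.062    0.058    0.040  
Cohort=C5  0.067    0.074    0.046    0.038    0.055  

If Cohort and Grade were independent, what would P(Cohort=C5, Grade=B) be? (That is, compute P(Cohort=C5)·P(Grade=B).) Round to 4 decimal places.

0.0549

P(Cohort=C5) = 0.067 + 0.074 + 0.046 + 0.038 + 0.055 = 0.280.
P(Grade=B) = 0.048 + 0.009 + 0.065 + 0.074 = 0.196.
Product: 0.280 × 0.196 = 0.0549.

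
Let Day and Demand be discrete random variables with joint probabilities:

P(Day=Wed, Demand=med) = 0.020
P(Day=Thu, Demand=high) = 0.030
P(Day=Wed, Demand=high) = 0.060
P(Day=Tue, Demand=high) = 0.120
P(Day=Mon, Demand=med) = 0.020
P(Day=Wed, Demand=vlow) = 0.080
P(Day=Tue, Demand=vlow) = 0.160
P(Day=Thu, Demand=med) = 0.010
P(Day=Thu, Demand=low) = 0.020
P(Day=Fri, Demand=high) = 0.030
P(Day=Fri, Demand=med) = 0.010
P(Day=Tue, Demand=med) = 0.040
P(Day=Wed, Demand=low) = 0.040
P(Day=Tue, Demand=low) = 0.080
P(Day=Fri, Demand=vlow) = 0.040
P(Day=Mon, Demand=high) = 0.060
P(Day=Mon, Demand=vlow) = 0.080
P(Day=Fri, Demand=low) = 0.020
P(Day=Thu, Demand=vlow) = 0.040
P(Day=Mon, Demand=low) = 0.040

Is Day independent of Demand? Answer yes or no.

yes

Every cell satisfies P(Day,Demand) = P(Day)·P(Demand). For instance P(Day=Tue) = 0.400, P(Demand=low) = 0.200, and 0.400×0.200 = 0.080 matches the joint entry. So Day and Demand are independent.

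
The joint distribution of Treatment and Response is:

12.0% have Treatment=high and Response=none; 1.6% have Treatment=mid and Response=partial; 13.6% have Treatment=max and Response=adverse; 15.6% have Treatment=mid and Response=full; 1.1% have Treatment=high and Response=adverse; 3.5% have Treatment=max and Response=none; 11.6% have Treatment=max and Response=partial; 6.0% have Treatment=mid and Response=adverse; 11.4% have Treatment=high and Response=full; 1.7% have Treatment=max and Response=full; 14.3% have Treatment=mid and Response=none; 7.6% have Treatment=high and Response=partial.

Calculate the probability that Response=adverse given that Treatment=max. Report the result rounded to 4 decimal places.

P(Treatment=max) = 0.035 + 0.116 + 0.017 + 0.136 = 0.304.
P(Response=adverse | Treatment=max) = 0.136/0.304 = 0.4474.

0.4474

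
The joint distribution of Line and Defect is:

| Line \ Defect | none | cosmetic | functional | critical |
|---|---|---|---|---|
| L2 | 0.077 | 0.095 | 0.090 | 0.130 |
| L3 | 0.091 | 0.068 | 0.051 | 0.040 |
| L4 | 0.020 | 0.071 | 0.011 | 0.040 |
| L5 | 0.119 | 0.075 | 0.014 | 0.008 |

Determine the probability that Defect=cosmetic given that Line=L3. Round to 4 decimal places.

0.2720

P(Line=L3) = 0.091 + 0.068 + 0.051 + 0.040 = 0.250.
P(Defect=cosmetic | Line=L3) = 0.068/0.250 = 0.2720.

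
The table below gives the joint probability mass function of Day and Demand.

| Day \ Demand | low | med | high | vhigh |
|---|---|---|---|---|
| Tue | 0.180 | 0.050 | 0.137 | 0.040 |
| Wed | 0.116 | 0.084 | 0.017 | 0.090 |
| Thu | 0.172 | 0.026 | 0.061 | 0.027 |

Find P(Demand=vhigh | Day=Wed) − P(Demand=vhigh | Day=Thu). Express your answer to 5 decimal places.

P(Day=Wed) = 0.116 + 0.084 + 0.017 + 0.090 = 0.307; P(Demand=vhigh | Day=Wed) = 0.090/0.307 = 0.293160.
P(Day=Thu) = 0.172 + 0.026 + 0.061 + 0.027 = 0.286; P(Demand=vhigh | Day=Thu) = 0.027/0.286 = 0.094406.
Difference = 0.19875.

0.19875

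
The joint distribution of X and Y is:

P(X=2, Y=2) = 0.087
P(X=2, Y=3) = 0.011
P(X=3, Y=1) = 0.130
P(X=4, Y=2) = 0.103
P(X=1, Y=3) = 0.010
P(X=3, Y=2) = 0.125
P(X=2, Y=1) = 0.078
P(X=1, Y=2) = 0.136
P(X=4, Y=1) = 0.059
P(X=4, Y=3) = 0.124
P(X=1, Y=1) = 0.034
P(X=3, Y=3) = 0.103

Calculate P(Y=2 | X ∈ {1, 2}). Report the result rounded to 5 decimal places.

0.62640

P(X=1) = 0.034 + 0.136 + 0.010 = 0.180.
P(X=2) = 0.078 + 0.087 + 0.011 = 0.176.
P(X ∈ {1, 2}) = 0.180 + 0.176 = 0.356; P(Y=2, X ∈ {1, 2}) = 0.136 + 0.087 = 0.223.
P(Y=2 | X ∈ {1, 2}) = 0.223/0.356 = 0.62640.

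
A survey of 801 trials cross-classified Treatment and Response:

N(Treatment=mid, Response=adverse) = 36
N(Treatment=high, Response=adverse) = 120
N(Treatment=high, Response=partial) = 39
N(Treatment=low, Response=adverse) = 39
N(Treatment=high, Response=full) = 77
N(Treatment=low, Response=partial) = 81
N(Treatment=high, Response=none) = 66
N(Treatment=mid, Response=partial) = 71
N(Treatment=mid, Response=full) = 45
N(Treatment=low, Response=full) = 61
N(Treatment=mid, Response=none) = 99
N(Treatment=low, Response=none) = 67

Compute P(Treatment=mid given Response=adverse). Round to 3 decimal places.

Total with Response=adverse: 39 + 36 + 120 = 195.
P(Treatment=mid | Response=adverse) = 36/195 = 0.185.

0.185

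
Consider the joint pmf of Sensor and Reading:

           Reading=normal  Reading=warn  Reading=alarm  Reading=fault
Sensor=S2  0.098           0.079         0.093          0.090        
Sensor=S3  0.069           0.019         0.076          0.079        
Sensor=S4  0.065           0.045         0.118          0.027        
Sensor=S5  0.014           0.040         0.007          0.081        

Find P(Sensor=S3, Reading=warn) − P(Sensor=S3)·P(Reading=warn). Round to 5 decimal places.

-0.02547

P(Sensor=S3) = 0.069 + 0.019 + 0.076 + 0.079 = 0.243.
P(Reading=warn) = 0.079 + 0.019 + 0.045 + 0.040 = 0.183.
P(Sensor=S3, Reading=warn) − P(Sensor=S3)P(Reading=warn) = 0.019 − 0.243×0.183 = -0.02547.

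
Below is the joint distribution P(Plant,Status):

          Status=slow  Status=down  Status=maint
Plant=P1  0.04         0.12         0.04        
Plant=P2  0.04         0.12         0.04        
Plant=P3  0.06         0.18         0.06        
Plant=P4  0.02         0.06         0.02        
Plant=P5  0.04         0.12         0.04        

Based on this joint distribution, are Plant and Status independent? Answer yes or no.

yes

Every cell satisfies P(Plant,Status) = P(Plant)·P(Status). For instance P(Plant=P4) = 0.10, P(Status=down) = 0.60, and 0.10×0.60 = 0.06 matches the joint entry. So Plant and Status are independent.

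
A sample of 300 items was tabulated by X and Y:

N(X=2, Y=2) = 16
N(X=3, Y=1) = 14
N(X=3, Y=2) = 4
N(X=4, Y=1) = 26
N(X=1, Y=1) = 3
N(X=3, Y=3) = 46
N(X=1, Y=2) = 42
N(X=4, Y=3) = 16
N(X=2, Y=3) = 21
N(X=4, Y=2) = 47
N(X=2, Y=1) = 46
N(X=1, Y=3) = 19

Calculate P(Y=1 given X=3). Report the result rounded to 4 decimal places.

Total with X=3: 14 + 4 + 46 = 64.
P(Y=1 | X=3) = 14/64 = 0.2188.

0.2188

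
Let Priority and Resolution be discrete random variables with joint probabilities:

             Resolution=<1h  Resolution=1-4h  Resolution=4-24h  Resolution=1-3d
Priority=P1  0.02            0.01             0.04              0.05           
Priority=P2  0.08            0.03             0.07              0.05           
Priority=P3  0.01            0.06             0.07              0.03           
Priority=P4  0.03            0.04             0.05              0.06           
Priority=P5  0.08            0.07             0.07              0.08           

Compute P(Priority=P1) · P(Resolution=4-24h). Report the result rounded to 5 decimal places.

P(Priority=P1) = 0.02 + 0.01 + 0.04 + 0.05 = 0.12.
P(Resolution=4-24h) = 0.04 + 0.07 + 0.07 + 0.05 + 0.07 = 0.30.
Product: 0.12 × 0.30 = 0.03600.

0.03600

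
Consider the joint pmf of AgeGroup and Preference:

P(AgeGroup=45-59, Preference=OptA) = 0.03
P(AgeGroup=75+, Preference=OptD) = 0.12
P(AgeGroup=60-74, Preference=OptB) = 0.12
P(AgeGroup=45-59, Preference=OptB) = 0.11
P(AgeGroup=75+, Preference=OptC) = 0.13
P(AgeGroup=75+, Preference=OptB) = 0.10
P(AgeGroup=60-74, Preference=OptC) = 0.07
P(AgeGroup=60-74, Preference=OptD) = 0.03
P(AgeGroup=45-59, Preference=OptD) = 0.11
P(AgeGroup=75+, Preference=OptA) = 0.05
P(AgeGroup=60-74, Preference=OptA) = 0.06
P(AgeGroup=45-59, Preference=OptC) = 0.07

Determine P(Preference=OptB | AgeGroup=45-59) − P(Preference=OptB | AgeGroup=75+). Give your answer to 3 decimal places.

0.094

P(AgeGroup=45-59) = 0.03 + 0.11 + 0.07 + 0.11 = 0.32; P(Preference=OptB | AgeGroup=45-59) = 0.11/0.32 = 0.3438.
P(AgeGroup=75+) = 0.05 + 0.10 + 0.13 + 0.12 = 0.40; P(Preference=OptB | AgeGroup=75+) = 0.10/0.40 = 0.2500.
Difference = 0.094.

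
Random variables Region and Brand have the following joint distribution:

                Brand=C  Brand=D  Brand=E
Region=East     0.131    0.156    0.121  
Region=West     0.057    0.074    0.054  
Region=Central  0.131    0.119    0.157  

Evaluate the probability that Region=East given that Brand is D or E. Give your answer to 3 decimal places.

P(Brand=D) = 0.156 + 0.074 + 0.119 = 0.349.
P(Brand=E) = 0.121 + 0.054 + 0.157 = 0.332.
P(Brand ∈ {D, E}) = 0.349 + 0.332 = 0.681; P(Region=East, Brand ∈ {D, E}) = 0.156 + 0.121 = 0.277.
P(Region=East | Brand ∈ {D, E}) = 0.277/0.681 = 0.407.

0.407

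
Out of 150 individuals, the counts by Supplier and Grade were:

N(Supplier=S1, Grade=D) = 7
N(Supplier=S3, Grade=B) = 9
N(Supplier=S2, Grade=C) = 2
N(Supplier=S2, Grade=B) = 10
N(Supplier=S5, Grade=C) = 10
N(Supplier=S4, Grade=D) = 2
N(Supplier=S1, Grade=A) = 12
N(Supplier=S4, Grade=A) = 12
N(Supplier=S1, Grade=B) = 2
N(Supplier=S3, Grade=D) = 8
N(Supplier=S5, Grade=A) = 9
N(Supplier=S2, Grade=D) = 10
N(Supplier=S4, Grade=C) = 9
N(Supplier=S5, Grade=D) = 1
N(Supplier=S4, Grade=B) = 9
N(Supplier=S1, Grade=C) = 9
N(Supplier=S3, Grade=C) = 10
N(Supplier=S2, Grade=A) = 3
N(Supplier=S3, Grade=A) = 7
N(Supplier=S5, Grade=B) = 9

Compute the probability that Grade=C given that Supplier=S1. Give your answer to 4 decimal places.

0.3000

Total with Supplier=S1: 12 + 2 + 9 + 7 = 30.
P(Grade=C | Supplier=S1) = 9/30 = 0.3000.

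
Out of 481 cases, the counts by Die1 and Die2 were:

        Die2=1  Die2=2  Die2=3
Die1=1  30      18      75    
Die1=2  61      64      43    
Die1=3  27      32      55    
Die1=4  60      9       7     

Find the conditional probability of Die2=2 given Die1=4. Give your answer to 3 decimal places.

Total with Die1=4: 60 + 9 + 7 = 76.
P(Die2=2 | Die1=4) = 9/76 = 0.118.

0.118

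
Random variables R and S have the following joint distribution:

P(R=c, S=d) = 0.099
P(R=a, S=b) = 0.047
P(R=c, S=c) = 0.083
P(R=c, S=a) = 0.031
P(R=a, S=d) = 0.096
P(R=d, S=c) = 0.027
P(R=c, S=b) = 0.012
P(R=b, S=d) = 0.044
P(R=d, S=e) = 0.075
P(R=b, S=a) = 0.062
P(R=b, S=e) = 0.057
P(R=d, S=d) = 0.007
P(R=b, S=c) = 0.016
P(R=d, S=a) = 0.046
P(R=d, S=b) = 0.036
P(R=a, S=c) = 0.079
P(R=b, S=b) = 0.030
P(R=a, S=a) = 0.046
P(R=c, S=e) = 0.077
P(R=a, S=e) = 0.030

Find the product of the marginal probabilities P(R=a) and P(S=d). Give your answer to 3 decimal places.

0.073

P(R=a) = 0.046 + 0.047 + 0.079 + 0.096 + 0.030 = 0.298.
P(S=d) = 0.096 + 0.044 + 0.099 + 0.007 = 0.246.
Product: 0.298 × 0.246 = 0.073.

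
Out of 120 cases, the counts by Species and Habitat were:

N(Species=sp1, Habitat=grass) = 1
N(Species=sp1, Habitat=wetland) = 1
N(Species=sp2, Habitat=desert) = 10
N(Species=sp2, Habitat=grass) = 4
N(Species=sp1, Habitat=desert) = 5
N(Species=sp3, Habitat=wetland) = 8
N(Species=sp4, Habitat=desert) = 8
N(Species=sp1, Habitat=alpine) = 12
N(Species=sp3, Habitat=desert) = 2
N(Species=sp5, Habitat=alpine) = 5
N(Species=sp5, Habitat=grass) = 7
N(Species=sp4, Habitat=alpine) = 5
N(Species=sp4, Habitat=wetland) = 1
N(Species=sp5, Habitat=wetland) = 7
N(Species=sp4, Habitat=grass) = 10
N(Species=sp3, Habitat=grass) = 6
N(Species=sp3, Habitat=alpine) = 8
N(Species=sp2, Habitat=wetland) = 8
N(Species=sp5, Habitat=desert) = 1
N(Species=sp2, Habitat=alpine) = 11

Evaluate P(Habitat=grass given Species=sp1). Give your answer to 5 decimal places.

0.05263

Total with Species=sp1: 1 + 1 + 5 + 12 = 19.
P(Habitat=grass | Species=sp1) = 1/19 = 0.05263.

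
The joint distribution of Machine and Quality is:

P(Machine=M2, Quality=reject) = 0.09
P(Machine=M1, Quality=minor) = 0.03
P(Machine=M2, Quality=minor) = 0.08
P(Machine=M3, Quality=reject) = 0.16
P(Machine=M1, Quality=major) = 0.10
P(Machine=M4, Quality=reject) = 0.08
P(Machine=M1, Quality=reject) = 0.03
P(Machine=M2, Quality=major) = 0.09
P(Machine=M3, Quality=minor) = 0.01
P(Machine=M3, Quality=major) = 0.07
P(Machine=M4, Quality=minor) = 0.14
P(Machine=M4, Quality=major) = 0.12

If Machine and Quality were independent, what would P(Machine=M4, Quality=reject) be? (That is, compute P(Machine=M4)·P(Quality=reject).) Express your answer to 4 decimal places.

0.1224

P(Machine=M4) = 0.14 + 0.12 + 0.08 = 0.34.
P(Quality=reject) = 0.03 + 0.09 + 0.16 + 0.08 = 0.36.
Product: 0.34 × 0.36 = 0.1224.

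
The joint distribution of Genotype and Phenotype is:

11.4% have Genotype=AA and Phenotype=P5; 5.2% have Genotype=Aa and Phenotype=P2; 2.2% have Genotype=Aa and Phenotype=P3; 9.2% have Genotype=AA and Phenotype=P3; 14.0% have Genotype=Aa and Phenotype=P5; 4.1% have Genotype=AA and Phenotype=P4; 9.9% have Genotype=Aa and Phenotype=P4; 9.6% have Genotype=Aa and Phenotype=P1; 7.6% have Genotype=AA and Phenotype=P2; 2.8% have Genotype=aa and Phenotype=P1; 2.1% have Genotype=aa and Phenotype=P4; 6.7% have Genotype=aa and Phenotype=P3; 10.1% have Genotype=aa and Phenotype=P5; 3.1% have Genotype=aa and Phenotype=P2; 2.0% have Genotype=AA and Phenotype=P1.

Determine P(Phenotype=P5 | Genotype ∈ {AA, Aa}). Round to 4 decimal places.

P(Genotype=AA) = 0.020 + 0.076 + 0.092 + 0.041 + 0.114 = 0.343.
P(Genotype=Aa) = 0.096 + 0.052 + 0.022 + 0.099 + 0.140 = 0.409.
P(Genotype ∈ {AA, Aa}) = 0.343 + 0.409 = 0.752; P(Phenotype=P5, Genotype ∈ {AA, Aa}) = 0.114 + 0.140 = 0.254.
P(Phenotype=P5 | Genotype ∈ {AA, Aa}) = 0.254/0.752 = 0.3378.

0.3378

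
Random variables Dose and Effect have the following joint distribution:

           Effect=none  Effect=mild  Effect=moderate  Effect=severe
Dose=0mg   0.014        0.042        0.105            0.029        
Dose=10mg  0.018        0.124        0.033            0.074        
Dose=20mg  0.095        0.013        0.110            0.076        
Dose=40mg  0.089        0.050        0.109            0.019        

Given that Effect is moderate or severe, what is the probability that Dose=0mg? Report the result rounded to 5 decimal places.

0.24144

P(Effect=moderate) = 0.105 + 0.033 + 0.110 + 0.109 = 0.357.
P(Effect=severe) = 0.029 + 0.074 + 0.076 + 0.019 = 0.198.
P(Effect ∈ {moderate, severe}) = 0.357 + 0.198 = 0.555; P(Dose=0mg, Effect ∈ {moderate, severe}) = 0.105 + 0.029 = 0.134.
P(Dose=0mg | Effect ∈ {moderate, severe}) = 0.134/0.555 = 0.24144.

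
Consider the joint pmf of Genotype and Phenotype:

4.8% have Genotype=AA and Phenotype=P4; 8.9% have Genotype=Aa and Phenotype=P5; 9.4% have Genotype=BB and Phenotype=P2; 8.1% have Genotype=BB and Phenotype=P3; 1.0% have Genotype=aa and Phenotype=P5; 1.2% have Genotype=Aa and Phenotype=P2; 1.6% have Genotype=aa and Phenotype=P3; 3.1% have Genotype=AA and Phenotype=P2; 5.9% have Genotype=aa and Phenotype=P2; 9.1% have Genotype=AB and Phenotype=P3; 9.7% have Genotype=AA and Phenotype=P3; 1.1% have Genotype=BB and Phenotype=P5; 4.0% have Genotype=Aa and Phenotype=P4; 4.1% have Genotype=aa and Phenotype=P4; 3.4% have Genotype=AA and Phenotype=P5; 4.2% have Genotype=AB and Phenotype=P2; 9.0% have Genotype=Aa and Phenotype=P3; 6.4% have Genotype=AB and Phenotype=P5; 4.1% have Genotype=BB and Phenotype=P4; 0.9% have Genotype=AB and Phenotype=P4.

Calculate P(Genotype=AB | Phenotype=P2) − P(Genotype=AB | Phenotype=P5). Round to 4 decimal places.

P(Phenotype=P2) = 0.031 + 0.012 + 0.059 + 0.042 + 0.094 = 0.238; P(Genotype=AB | Phenotype=P2) = 0.042/0.238 = 0.17647.
P(Phenotype=P5) = 0.034 + 0.089 + 0.010 + 0.064 + 0.011 = 0.208; P(Genotype=AB | Phenotype=P5) = 0.064/0.208 = 0.30769.
Difference = -0.1312.

-0.1312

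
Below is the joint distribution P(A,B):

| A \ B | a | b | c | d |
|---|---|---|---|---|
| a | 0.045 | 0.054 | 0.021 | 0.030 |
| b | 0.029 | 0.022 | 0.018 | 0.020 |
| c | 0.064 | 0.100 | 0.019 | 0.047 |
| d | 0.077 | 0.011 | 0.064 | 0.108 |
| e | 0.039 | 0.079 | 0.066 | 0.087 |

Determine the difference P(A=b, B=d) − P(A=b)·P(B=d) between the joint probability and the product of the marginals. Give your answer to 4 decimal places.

P(A=b) = 0.029 + 0.022 + 0.018 + 0.020 = 0.089.
P(B=d) = 0.030 + 0.020 + 0.047 + 0.108 + 0.087 = 0.292.
P(A=b, B=d) − P(A=b)P(B=d) = 0.020 − 0.089×0.292 = -0.0060.

-0.0060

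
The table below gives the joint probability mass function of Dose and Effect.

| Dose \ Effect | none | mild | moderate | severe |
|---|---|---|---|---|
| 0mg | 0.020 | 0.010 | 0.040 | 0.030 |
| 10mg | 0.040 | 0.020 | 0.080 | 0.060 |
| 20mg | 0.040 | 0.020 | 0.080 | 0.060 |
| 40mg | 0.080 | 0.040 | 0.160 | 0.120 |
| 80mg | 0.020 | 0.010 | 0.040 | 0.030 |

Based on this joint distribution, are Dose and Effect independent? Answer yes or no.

Every cell satisfies P(Dose,Effect) = P(Dose)·P(Effect). For instance P(Dose=40mg) = 0.400, P(Effect=severe) = 0.300, and 0.400×0.300 = 0.120 matches the joint entry. So Dose and Effect are independent.

yes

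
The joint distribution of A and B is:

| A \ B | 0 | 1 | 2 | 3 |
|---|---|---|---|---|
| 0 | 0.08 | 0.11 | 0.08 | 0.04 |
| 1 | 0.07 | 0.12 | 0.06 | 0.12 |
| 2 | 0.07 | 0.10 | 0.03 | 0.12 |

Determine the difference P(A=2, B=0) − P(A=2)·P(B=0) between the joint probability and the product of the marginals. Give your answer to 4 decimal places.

-0.0004

P(A=2) = 0.07 + 0.10 + 0.03 + 0.12 = 0.32.
P(B=0) = 0.08 + 0.07 + 0.07 = 0.22.
P(A=2, B=0) − P(A=2)P(B=0) = 0.07 − 0.32×0.22 = -0.0004.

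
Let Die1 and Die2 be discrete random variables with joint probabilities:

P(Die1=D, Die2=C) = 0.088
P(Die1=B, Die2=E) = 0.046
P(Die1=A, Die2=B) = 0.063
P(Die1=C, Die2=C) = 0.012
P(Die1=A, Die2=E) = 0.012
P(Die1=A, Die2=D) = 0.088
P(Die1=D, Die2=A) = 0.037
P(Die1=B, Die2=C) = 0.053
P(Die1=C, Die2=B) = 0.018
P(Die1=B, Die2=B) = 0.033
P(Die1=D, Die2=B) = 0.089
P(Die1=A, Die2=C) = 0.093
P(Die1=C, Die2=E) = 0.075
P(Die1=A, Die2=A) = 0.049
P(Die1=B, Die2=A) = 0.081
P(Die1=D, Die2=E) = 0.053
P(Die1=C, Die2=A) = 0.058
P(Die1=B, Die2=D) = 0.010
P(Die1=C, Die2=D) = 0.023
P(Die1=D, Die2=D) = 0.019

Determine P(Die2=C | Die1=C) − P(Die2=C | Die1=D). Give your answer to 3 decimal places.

P(Die1=C) = 0.058 + 0.018 + 0.012 + 0.023 + 0.075 = 0.186; P(Die2=C | Die1=C) = 0.012/0.186 = 0.0645.
P(Die1=D) = 0.037 + 0.089 + 0.088 + 0.019 + 0.053 = 0.286; P(Die2=C | Die1=D) = 0.088/0.286 = 0.3077.
Difference = -0.243.

-0.243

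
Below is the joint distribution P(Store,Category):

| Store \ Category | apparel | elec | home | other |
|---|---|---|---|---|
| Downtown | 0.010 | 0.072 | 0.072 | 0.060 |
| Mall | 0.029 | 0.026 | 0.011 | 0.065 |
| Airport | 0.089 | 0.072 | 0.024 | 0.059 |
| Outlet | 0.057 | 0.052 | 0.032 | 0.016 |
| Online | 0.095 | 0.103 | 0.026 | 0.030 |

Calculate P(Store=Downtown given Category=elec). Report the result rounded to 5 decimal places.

0.22154

P(Category=elec) = 0.072 + 0.026 + 0.072 + 0.052 + 0.103 = 0.325.
P(Store=Downtown | Category=elec) = 0.072/0.325 = 0.22154.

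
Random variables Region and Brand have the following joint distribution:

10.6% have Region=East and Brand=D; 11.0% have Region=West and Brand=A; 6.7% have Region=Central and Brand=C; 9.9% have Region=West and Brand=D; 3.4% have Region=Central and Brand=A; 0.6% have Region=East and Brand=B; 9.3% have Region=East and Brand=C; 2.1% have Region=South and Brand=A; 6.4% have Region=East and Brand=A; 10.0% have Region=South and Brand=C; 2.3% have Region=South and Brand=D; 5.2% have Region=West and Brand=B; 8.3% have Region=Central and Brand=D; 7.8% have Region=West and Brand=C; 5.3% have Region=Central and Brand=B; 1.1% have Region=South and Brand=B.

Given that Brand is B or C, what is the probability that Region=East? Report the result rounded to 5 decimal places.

P(Brand=B) = 0.011 + 0.006 + 0.052 + 0.053 = 0.122.
P(Brand=C) = 0.100 + 0.093 + 0.078 + 0.067 = 0.338.
P(Brand ∈ {B, C}) = 0.122 + 0.338 = 0.460; P(Region=East, Brand ∈ {B, C}) = 0.006 + 0.093 = 0.099.
P(Region=East | Brand ∈ {B, C}) = 0.099/0.460 = 0.21522.

0.21522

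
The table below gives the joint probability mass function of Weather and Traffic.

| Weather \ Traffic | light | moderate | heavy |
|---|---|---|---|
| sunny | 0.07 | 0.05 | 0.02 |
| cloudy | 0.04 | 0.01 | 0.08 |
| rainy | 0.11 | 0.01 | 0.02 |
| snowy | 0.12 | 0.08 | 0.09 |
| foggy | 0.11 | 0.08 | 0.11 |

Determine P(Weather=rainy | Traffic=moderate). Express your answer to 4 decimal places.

P(Traffic=moderate) = 0.05 + 0.01 + 0.01 + 0.08 + 0.08 = 0.23.
P(Weather=rainy | Traffic=moderate) = 0.01/0.23 = 0.0435.

0.0435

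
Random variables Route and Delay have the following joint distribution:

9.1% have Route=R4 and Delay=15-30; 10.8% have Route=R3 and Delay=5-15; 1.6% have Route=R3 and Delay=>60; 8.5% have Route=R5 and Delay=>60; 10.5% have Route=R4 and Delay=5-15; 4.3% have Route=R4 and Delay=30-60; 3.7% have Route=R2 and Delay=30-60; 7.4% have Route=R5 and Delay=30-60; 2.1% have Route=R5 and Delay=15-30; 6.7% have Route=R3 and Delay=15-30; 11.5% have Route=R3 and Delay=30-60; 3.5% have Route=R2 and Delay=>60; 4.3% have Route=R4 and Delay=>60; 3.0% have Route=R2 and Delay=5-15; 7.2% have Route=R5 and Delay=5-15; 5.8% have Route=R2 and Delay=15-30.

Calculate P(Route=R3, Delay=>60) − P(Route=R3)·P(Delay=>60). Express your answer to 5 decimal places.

-0.03877

P(Route=R3) = 0.108 + 0.067 + 0.115 + 0.016 = 0.306.
P(Delay=>60) = 0.035 + 0.016 + 0.043 + 0.085 = 0.179.
P(Route=R3, Delay=>60) − P(Route=R3)P(Delay=>60) = 0.016 − 0.306×0.179 = -0.03877.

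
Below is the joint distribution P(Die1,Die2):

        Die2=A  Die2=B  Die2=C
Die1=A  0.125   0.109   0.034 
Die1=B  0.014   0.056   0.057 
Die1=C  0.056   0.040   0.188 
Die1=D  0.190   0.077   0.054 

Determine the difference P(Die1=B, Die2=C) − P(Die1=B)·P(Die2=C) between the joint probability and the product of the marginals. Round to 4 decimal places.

0.0147

P(Die1=B) = 0.014 + 0.056 + 0.057 = 0.127.
P(Die2=C) = 0.034 + 0.057 + 0.188 + 0.054 = 0.333.
P(Die1=B, Die2=C) − P(Die1=B)P(Die2=C) = 0.057 − 0.127×0.333 = 0.0147.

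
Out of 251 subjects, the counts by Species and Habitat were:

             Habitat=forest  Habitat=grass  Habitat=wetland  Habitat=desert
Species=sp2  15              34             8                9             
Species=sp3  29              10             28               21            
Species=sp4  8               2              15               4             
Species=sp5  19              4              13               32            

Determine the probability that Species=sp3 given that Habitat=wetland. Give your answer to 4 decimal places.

0.4375

Total with Habitat=wetland: 8 + 28 + 15 + 13 = 64.
P(Species=sp3 | Habitat=wetland) = 28/64 = 0.4375.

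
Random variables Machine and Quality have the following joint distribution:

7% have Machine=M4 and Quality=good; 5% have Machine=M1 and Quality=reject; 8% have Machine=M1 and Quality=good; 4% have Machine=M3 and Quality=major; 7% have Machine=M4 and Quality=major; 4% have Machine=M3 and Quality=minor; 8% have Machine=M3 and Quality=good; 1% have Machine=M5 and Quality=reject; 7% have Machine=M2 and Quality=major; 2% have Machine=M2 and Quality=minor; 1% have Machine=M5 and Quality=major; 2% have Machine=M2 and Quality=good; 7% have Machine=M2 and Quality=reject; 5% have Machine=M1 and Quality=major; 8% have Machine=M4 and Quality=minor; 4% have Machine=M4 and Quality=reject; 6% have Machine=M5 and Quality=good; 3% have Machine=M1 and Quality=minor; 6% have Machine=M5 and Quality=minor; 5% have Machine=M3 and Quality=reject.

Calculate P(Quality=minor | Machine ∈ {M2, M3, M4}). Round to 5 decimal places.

0.21538

P(Machine=M2) = 0.02 + 0.02 + 0.07 + 0.07 = 0.18.
P(Machine=M3) = 0.08 + 0.04 + 0.04 + 0.05 = 0.21.
P(Machine=M4) = 0.07 + 0.08 + 0.07 + 0.04 = 0.26.
P(Machine ∈ {M2, M3, M4}) = 0.18 + 0.21 + 0.26 = 0.65; P(Quality=minor, Machine ∈ {M2, M3, M4}) = 0.02 + 0.04 + 0.08 = 0.14.
P(Quality=minor | Machine ∈ {M2, M3, M4}) = 0.14/0.65 = 0.21538.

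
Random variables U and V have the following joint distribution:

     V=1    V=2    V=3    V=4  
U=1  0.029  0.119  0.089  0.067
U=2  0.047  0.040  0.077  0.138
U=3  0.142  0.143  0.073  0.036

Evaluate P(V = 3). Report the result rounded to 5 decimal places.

P(V=3) = 0.089 + 0.077 + 0.073 = 0.239.

0.23900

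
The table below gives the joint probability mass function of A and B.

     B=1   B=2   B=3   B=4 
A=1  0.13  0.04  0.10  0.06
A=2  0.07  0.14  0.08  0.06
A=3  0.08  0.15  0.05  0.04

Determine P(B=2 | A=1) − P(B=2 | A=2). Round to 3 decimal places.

-0.279

P(A=1) = 0.13 + 0.04 + 0.10 + 0.06 = 0.33; P(B=2 | A=1) = 0.04/0.33 = 0.1212.
P(A=2) = 0.07 + 0.14 + 0.08 + 0.06 = 0.35; P(B=2 | A=2) = 0.14/0.35 = 0.4000.
Difference = -0.279.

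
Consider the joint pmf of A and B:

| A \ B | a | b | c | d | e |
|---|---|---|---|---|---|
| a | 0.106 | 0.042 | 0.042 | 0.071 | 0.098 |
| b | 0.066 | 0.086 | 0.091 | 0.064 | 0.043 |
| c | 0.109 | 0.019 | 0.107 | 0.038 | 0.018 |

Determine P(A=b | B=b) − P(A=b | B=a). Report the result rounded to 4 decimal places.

0.3502

P(B=b) = 0.042 + 0.086 + 0.019 = 0.147; P(A=b | B=b) = 0.086/0.147 = 0.58503.
P(B=a) = 0.106 + 0.066 + 0.109 = 0.281; P(A=b | B=a) = 0.066/0.281 = 0.23488.
Difference = 0.3502.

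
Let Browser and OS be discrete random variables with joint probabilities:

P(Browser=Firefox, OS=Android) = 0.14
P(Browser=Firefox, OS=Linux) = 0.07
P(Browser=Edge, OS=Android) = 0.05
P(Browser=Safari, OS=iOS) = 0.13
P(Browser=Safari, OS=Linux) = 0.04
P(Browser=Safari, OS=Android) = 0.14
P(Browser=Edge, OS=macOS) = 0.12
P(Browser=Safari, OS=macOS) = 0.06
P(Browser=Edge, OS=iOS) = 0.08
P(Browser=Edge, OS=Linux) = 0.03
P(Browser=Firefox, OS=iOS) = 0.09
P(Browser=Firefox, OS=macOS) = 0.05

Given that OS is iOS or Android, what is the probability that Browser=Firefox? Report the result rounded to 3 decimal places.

0.365

P(OS=iOS) = 0.09 + 0.13 + 0.08 = 0.30.
P(OS=Android) = 0.14 + 0.14 + 0.05 = 0.33.
P(OS ∈ {iOS, Android}) = 0.30 + 0.33 = 0.63; P(Browser=Firefox, OS ∈ {iOS, Android}) = 0.09 + 0.14 = 0.23.
P(Browser=Firefox | OS ∈ {iOS, Android}) = 0.23/0.63 = 0.365.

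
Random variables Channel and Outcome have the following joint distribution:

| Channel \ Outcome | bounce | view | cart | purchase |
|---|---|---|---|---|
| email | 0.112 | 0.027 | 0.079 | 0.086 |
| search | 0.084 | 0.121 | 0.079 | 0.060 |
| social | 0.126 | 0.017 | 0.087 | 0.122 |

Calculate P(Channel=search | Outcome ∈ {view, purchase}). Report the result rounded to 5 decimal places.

0.41801

P(Outcome=view) = 0.027 + 0.121 + 0.017 = 0.165.
P(Outcome=purchase) = 0.086 + 0.060 + 0.122 = 0.268.
P(Outcome ∈ {view, purchase}) = 0.165 + 0.268 = 0.433; P(Channel=search, Outcome ∈ {view, purchase}) = 0.121 + 0.060 = 0.181.
P(Channel=search | Outcome ∈ {view, purchase}) = 0.181/0.433 = 0.41801.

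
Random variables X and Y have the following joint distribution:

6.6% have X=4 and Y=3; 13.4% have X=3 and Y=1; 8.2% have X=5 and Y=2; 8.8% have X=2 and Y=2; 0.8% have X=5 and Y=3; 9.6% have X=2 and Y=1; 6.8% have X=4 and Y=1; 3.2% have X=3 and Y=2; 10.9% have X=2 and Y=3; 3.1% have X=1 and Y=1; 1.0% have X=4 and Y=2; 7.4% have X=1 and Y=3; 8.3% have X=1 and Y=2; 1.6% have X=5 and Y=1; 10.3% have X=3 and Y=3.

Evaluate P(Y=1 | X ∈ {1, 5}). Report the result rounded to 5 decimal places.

P(X=1) = 0.031 + 0.083 + 0.074 = 0.188.
P(X=5) = 0.016 + 0.082 + 0.008 = 0.106.
P(X ∈ {1, 5}) = 0.188 + 0.106 = 0.294; P(Y=1, X ∈ {1, 5}) = 0.031 + 0.016 = 0.047.
P(Y=1 | X ∈ {1, 5}) = 0.047/0.294 = 0.15986.

0.15986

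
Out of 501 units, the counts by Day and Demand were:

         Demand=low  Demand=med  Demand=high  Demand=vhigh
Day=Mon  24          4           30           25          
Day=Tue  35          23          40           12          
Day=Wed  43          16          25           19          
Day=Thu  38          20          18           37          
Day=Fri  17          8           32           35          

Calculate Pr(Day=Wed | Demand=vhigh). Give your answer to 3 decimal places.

Total with Demand=vhigh: 25 + 12 + 19 + 37 + 35 = 128.
P(Day=Wed | Demand=vhigh) = 19/128 = 0.148.

0.148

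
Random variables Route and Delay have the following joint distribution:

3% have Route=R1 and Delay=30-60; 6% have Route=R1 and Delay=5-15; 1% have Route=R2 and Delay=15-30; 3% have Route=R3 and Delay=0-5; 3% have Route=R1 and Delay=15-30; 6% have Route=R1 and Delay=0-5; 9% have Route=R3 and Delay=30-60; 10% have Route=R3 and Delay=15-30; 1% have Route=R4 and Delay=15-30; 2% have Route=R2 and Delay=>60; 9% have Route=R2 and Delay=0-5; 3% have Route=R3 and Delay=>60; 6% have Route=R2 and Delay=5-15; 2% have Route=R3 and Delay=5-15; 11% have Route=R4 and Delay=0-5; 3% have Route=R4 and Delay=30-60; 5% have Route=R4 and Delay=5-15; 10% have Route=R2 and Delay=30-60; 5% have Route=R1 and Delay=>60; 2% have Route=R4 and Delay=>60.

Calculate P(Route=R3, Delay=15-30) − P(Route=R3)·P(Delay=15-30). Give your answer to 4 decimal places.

0.0595

P(Route=R3) = 0.03 + 0.02 + 0.10 + 0.09 + 0.03 = 0.27.
P(Delay=15-30) = 0.03 + 0.01 + 0.10 + 0.01 = 0.15.
P(Route=R3, Delay=15-30) − P(Route=R3)P(Delay=15-30) = 0.10 − 0.27×0.15 = 0.0595.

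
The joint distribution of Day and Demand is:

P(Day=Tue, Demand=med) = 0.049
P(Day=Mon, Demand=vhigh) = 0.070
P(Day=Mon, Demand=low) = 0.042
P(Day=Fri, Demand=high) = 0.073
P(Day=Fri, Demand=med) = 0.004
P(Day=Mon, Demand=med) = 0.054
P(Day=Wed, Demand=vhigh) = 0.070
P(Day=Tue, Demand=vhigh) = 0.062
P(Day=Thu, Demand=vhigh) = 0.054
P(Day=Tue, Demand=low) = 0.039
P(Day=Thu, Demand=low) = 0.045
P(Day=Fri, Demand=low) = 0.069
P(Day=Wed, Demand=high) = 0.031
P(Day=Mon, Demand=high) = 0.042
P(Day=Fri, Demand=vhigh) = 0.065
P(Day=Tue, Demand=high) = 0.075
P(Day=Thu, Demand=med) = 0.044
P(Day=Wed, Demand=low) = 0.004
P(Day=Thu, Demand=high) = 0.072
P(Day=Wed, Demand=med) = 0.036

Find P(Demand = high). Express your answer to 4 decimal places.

P(Demand=high) = 0.042 + 0.075 + 0.031 + 0.072 + 0.073 = 0.293.

0.2930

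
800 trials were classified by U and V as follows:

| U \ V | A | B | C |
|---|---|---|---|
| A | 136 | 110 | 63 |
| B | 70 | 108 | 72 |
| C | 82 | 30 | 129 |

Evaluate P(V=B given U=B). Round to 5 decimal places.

Total with U=B: 70 + 108 + 72 = 250.
P(V=B | U=B) = 108/250 = 0.43200.

0.43200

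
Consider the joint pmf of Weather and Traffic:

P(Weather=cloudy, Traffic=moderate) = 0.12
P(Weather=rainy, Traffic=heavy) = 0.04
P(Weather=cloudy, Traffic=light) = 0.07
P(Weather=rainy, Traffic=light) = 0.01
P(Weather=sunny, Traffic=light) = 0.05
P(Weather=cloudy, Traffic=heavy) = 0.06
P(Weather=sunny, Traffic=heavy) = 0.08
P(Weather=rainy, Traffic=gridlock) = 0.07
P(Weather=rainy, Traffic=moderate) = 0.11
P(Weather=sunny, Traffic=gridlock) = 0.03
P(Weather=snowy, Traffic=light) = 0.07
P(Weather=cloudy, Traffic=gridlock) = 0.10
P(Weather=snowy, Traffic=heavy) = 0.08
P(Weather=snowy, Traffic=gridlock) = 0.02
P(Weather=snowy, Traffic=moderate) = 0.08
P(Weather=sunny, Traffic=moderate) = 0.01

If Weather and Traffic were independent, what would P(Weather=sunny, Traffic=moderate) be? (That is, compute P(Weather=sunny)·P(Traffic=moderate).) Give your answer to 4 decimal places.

0.0544

P(Weather=sunny) = 0.05 + 0.01 + 0.08 + 0.03 = 0.17.
P(Traffic=moderate) = 0.01 + 0.12 + 0.11 + 0.08 = 0.32.
Product: 0.17 × 0.32 = 0.0544.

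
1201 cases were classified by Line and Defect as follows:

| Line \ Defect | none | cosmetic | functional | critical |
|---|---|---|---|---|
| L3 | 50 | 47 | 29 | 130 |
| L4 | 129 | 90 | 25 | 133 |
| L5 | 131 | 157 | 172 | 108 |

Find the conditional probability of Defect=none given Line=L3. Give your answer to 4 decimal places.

0.1953

Total with Line=L3: 50 + 47 + 29 + 130 = 256.
P(Defect=none | Line=L3) = 50/256 = 0.1953.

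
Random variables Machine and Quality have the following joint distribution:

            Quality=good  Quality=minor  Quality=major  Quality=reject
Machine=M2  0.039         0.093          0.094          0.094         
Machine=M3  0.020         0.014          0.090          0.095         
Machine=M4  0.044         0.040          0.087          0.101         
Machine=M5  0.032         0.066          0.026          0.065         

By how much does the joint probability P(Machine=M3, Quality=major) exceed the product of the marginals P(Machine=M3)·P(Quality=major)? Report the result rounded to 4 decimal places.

P(Machine=M3) = 0.020 + 0.014 + 0.090 + 0.095 = 0.219.
P(Quality=major) = 0.094 + 0.090 + 0.087 + 0.026 = 0.297.
P(Machine=M3, Quality=major) − P(Machine=M3)P(Quality=major) = 0.090 − 0.219×0.297 = 0.0250.

0.0250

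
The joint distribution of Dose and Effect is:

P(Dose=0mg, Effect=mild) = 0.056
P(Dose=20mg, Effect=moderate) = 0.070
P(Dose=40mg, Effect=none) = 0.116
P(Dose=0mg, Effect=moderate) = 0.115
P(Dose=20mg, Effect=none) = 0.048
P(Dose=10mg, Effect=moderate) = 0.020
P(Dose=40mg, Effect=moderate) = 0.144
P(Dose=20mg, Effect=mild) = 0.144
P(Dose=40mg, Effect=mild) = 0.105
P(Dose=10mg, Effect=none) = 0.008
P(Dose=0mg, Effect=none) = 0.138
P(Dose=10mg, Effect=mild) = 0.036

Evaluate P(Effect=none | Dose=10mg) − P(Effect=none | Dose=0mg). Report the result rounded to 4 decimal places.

P(Dose=10mg) = 0.008 + 0.036 + 0.020 = 0.064; P(Effect=none | Dose=10mg) = 0.008/0.064 = 0.12500.
P(Dose=0mg) = 0.138 + 0.056 + 0.115 = 0.309; P(Effect=none | Dose=0mg) = 0.138/0.309 = 0.44660.
Difference = -0.3216.

-0.3216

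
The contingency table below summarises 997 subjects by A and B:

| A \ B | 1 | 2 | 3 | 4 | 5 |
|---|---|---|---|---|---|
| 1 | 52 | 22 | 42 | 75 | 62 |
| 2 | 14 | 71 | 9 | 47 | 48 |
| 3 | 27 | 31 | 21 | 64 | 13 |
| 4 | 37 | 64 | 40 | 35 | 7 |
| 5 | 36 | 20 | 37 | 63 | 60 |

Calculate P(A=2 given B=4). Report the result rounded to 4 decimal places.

0.1655

Total with B=4: 75 + 47 + 64 + 35 + 63 = 284.
P(A=2 | B=4) = 47/284 = 0.1655.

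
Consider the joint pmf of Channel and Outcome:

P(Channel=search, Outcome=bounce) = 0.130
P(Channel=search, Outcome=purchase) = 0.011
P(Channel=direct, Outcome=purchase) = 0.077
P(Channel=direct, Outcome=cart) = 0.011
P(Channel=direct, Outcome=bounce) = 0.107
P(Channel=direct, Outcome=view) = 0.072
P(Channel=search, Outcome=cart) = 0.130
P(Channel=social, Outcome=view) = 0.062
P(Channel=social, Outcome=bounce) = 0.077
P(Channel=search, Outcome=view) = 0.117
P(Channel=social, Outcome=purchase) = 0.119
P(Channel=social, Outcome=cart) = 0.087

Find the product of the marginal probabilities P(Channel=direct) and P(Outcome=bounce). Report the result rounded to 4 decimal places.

0.0838

P(Channel=direct) = 0.107 + 0.072 + 0.011 + 0.077 = 0.267.
P(Outcome=bounce) = 0.130 + 0.077 + 0.107 = 0.314.
Product: 0.267 × 0.314 = 0.0838.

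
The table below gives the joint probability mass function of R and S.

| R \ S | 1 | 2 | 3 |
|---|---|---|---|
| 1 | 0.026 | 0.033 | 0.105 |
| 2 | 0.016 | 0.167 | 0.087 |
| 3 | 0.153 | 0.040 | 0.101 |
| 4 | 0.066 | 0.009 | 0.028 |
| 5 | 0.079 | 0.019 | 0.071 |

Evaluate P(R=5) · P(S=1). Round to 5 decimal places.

0.05746

P(R=5) = 0.079 + 0.019 + 0.071 = 0.169.
P(S=1) = 0.026 + 0.016 + 0.153 + 0.066 + 0.079 = 0.340.
Product: 0.169 × 0.340 = 0.05746.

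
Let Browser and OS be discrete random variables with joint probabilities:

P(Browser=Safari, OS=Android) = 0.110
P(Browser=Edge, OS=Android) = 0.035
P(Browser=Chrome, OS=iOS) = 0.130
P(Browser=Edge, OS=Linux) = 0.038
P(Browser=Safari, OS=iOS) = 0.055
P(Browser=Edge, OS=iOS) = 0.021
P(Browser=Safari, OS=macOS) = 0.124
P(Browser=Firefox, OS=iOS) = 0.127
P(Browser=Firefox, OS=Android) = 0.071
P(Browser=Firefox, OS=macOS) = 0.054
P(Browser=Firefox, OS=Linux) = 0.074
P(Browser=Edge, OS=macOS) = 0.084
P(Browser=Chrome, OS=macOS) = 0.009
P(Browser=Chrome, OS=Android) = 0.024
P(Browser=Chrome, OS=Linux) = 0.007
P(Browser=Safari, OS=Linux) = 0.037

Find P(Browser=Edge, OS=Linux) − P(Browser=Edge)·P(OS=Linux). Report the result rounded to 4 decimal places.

P(Browser=Edge) = 0.084 + 0.038 + 0.021 + 0.035 = 0.178.
P(OS=Linux) = 0.007 + 0.074 + 0.037 + 0.038 = 0.156.
P(Browser=Edge, OS=Linux) − P(Browser=Edge)P(OS=Linux) = 0.038 − 0.178×0.156 = 0.0102.

0.0102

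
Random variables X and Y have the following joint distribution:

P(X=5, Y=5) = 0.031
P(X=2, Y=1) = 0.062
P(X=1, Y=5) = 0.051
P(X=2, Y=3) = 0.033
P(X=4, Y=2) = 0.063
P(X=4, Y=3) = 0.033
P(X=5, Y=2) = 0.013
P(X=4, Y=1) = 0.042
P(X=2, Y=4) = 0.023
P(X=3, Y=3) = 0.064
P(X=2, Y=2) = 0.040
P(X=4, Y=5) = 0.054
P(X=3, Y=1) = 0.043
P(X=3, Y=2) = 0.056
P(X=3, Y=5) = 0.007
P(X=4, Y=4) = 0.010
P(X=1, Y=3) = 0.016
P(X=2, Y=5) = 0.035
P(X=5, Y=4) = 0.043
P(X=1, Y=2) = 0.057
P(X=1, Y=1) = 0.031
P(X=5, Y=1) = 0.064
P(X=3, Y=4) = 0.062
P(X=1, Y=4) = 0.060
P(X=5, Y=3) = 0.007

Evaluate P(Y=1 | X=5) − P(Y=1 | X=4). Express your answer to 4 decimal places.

0.1971

P(X=5) = 0.064 + 0.013 + 0.007 + 0.043 + 0.031 = 0.158; P(Y=1 | X=5) = 0.064/0.158 = 0.40506.
P(X=4) = 0.042 + 0.063 + 0.033 + 0.010 + 0.054 = 0.202; P(Y=1 | X=4) = 0.042/0.202 = 0.20792.
Difference = 0.1971.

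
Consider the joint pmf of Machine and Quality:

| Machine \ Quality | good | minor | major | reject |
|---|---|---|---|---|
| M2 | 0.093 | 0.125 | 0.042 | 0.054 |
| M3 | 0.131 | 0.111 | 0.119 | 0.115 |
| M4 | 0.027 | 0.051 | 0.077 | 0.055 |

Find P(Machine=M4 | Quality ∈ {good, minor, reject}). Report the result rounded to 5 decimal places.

0.17454

P(Quality=good) = 0.093 + 0.131 + 0.027 = 0.251.
P(Quality=minor) = 0.125 + 0.111 + 0.051 = 0.287.
P(Quality=reject) = 0.054 + 0.115 + 0.055 = 0.224.
P(Quality ∈ {good, minor, reject}) = 0.251 + 0.287 + 0.224 = 0.762; P(Machine=M4, Quality ∈ {good, minor, reject}) = 0.027 + 0.051 + 0.055 = 0.133.
P(Machine=M4 | Quality ∈ {good, minor, reject}) = 0.133/0.762 = 0.17454.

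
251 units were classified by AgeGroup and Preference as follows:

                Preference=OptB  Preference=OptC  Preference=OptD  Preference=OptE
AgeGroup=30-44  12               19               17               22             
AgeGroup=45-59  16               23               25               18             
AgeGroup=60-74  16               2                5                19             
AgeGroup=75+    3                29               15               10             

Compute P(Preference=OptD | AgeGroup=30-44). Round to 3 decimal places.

Total with AgeGroup=30-44: 12 + 19 + 17 + 22 = 70.
P(Preference=OptD | AgeGroup=30-44) = 17/70 = 0.243.

0.243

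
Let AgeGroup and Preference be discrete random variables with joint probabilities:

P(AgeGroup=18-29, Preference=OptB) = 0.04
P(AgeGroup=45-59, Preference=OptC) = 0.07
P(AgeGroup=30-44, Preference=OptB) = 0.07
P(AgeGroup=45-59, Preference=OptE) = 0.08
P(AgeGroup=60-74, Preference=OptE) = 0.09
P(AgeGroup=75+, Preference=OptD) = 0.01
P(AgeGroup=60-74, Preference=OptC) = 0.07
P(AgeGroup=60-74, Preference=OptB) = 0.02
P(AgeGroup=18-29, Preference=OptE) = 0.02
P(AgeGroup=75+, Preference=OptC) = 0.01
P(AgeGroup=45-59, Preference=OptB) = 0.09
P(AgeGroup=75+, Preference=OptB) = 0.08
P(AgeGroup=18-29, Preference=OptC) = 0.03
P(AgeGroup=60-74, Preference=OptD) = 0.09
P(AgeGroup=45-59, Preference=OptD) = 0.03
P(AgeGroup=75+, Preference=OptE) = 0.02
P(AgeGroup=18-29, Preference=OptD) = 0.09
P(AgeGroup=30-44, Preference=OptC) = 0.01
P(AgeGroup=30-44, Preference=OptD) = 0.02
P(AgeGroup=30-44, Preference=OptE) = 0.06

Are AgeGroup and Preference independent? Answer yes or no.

no

P(AgeGroup=60-74) = 0.27 and P(Preference=OptB) = 0.30, so their product is 0.0810, but P(AgeGroup=60-74, Preference=OptB) = 0.02. Since these differ, AgeGroup and Preference are not independent.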